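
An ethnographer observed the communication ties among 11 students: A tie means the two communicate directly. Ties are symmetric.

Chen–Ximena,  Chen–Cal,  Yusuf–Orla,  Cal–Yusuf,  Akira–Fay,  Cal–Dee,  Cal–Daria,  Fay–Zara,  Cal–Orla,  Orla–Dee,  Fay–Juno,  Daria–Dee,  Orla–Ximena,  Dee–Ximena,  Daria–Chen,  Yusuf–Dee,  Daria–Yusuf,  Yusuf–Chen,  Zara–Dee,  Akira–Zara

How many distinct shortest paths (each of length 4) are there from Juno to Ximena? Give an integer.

The shortest distance is 4, and the only length-4 path is Juno–Fay–Zara–Dee–Ximena. So there is exactly 1 shortest path.

1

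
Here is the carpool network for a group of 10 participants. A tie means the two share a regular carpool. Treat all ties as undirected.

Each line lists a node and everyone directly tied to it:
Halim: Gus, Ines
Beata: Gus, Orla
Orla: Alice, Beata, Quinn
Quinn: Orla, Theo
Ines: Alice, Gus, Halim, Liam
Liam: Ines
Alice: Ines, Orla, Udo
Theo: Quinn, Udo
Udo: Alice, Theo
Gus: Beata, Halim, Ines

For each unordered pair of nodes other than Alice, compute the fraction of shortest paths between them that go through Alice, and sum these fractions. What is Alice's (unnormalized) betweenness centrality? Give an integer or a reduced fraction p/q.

29/2

Pairs whose geodesics pass through Alice — Halim–Orla: 1/2; Halim–Quinn: 1/2; Halim–Udo: 1; Halim–Theo: 1; Liam–Orla: 1; Liam–Quinn: 1; Liam–Udo: 1; Liam–Theo: 1; Gus–Udo: 1; Gus–Theo: 1/2; Orla–Udo: 1; Orla–Ines: 1; Quinn–Ines: 1; Udo–Ines: 1 … (+2 more pairs).
All other pairs contribute 0.
Summing the contributions gives betweenness(Alice) = 29/2.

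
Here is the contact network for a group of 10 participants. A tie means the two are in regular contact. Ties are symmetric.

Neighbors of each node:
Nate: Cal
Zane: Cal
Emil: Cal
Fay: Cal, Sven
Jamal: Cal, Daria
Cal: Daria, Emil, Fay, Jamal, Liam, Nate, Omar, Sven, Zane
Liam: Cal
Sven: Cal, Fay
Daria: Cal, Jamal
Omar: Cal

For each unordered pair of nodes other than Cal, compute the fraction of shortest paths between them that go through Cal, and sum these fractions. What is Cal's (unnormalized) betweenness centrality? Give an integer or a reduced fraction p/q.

Pairs whose geodesics pass through Cal — Sven–Nate: 1; Sven–Liam: 1; Sven–Daria: 1; Sven–Emil: 1; Sven–Jamal: 1; Sven–Zane: 1; Sven–Omar: 1; Nate–Liam: 1; Nate–Daria: 1; Nate–Fay: 1; Nate–Emil: 1; Nate–Jamal: 1; Nate–Zane: 1; Nate–Omar: 1 … (+20 more pairs).
All other pairs contribute 0.
Summing the contributions gives betweenness(Cal) = 34.

34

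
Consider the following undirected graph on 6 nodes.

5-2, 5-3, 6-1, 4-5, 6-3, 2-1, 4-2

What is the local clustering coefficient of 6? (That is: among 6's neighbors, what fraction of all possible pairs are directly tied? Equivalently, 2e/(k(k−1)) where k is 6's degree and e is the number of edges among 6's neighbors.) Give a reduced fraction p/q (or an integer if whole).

6's neighbors: 1 and 3 (k = 2).
Possible neighbor pairs: C(2,2) = 1. Edges among them: none → e = 0.
Clustering(6) = 0/1.

0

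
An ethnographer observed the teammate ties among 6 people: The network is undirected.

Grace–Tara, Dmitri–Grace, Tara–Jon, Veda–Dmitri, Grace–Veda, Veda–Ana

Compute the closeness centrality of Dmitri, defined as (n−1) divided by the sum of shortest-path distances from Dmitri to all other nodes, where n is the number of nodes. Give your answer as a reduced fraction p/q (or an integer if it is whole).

5/9

Distances from Dmitri: Ana:2, Grace:1, Jon:3, Tara:2, Veda:1. Sum = 9.
n = 6, so closeness = 5/9.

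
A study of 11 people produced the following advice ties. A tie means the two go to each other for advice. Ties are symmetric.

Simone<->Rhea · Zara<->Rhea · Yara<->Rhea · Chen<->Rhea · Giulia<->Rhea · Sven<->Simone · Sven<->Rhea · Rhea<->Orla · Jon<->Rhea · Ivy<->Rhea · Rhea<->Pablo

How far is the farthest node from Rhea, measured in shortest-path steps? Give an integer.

1

Distances from Rhea: Chen:1, Giulia:1, Ivy:1, Jon:1, Orla:1, Pablo:1, Simone:1, Sven:1, Yara:1, Zara:1.
The largest is 1 (to Orla, Zara, Chen, Pablo, Ivy, Yara, Giulia, Sven, Jon, and Simone), so the eccentricity of Rhea is 1.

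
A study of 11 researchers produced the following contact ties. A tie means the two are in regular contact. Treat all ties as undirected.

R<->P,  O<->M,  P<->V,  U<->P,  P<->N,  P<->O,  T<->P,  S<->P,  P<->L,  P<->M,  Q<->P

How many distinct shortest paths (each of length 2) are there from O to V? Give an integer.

1

The shortest distance is 2, and the only length-2 path is O–P–V. So there is exactly 1 shortest path.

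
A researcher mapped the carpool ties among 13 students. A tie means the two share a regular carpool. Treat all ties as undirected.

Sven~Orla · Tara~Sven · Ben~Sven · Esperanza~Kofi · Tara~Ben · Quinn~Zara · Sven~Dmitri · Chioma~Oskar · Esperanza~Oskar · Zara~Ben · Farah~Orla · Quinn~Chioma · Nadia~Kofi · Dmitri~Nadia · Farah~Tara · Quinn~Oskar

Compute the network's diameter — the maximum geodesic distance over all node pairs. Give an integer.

6

Eccentricity of each node (its greatest distance to any other): Ben:4, Chioma:5, Dmitri:5, Esperanza:6, Farah:6, Kofi:5, Nadia:4, Orla:5, Oskar:5, Quinn:4, Sven:4, Tara:5, Zara:4.
The maximum eccentricity is 6, realized for instance by the pair Farah–Esperanza via Farah – Tara – Ben – Zara – Quinn – Oskar – Esperanza. So the diameter is 6.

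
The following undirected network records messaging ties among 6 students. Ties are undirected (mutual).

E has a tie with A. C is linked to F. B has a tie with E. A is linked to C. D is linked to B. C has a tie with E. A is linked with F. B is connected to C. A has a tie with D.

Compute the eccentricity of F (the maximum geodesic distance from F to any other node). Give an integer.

2

Distances from F: A:1, B:2, C:1, D:2, E:2.
The largest is 2 (to D, E, and B), so the eccentricity of F is 2.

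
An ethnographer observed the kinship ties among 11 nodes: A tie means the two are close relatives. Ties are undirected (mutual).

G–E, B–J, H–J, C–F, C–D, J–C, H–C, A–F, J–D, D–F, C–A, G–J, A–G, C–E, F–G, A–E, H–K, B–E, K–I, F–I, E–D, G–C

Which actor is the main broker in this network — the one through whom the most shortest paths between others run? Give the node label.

C

Unnormalized betweenness of each node: A:43/56, B:1/4, C:383/42, D:157/84, E:349/84, F:67/8, G:199/84, H:149/24, I:13/6, J:533/84, K:11/8.
C has the largest value, 383/42, making it the main broker — the node through which the most shortest paths run.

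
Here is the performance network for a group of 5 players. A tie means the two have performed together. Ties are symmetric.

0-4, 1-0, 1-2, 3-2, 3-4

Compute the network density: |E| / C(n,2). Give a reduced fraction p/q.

1/2

There are 5 edges and 5 nodes, so the maximum possible is C(5,2) = 10.
Density = 5/10 = 1/2.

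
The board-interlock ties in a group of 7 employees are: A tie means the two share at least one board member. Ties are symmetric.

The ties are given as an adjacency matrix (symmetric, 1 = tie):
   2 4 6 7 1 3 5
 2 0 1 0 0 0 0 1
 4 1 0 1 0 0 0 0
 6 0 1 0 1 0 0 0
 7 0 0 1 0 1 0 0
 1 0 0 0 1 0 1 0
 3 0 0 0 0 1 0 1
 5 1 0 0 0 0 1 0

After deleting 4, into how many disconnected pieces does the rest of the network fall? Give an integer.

1

4's neighbors (2 and 6) remain reachable from one another through other ties, so the rest of the network stays in one piece.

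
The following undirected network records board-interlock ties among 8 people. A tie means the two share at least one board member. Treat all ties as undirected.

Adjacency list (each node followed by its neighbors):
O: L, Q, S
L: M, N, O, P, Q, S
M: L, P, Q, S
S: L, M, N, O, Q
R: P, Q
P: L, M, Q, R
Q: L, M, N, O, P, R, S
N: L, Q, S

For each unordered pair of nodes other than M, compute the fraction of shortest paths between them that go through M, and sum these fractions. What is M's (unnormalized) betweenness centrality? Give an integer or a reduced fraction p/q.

1/3

Pairs whose geodesics pass through M — S–P: 1/3.
All other pairs contribute 0.
Summing the contributions gives betweenness(M) = 1/3.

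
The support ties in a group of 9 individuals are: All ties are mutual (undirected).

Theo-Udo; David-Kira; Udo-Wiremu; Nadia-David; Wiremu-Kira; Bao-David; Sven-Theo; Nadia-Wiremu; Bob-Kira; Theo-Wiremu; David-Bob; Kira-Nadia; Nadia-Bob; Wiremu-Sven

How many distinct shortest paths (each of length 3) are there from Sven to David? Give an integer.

2

The shortest distance is 3. The length-3 paths are: Sven–Wiremu–Kira–David; Sven–Wiremu–Nadia–David.
That gives 2 distinct shortest paths.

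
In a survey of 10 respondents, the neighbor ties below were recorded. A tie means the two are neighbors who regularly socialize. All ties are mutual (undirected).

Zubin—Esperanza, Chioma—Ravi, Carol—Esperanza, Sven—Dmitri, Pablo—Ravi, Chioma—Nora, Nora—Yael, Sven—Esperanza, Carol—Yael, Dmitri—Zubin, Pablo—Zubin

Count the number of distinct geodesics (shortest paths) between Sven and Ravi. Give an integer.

The shortest distance is 4. The length-4 paths are: Sven–Dmitri–Zubin–Pablo–Ravi; Sven–Esperanza–Zubin–Pablo–Ravi.
That gives 2 distinct shortest paths.

2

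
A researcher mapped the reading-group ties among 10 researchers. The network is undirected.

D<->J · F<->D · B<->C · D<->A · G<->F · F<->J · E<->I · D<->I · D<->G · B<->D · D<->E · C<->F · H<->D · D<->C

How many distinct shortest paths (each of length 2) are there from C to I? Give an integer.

1

The shortest distance is 2, and the only length-2 path is C–D–I. So there is exactly 1 shortest path.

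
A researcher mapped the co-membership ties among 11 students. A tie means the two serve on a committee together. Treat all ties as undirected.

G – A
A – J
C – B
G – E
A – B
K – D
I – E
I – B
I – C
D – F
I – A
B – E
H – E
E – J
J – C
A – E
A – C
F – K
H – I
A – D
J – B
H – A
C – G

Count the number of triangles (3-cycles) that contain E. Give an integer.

8

E's neighbors: A, B, G, H, I, and J.
Neighbor pairs that are themselves tied: E–A–B; E–A–G; E–A–H; E–A–I; E–A–J; E–B–I; E–B–J; E–H–I. Each forms one triangle with E, for 8 in total.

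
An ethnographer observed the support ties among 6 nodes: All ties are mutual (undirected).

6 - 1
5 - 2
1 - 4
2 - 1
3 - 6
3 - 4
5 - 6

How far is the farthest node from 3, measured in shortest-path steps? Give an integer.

Distances from 3: 1:2, 2:3, 4:1, 5:2, 6:1.
The largest is 3 (to 2), so the eccentricity of 3 is 3.

3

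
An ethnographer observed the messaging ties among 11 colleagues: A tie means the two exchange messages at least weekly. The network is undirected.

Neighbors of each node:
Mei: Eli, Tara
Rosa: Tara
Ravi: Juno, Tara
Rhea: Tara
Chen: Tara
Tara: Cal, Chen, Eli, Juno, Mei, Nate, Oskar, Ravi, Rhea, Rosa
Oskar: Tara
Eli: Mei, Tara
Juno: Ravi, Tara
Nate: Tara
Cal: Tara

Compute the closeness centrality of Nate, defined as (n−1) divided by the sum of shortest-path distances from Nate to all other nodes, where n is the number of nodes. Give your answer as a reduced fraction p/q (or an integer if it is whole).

Distances from Nate: Cal:2, Chen:2, Eli:2, Juno:2, Mei:2, Oskar:2, Ravi:2, Rhea:2, Rosa:2, Tara:1. Sum = 19.
n = 11, so closeness = 10/19.

10/19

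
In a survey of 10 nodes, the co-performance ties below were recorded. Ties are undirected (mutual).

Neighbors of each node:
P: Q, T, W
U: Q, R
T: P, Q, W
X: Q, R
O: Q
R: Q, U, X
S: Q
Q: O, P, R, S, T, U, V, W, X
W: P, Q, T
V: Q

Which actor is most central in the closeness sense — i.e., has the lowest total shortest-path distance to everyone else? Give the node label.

Farness (sum of distances to all others) for each node — O:17, P:15, Q:9, R:15, S:17, T:15, U:16, V:17, W:15, X:16.
The smallest farness is 9, for Q, so Q has the highest closeness.

Q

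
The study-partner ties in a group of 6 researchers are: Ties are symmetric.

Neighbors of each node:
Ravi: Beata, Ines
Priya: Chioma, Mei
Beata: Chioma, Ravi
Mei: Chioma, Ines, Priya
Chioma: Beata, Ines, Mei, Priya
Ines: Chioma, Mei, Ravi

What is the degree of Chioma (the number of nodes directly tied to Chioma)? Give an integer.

Chioma is directly tied to Beata, Ines, Mei, and Priya. That is 4 neighbors, so the degree of Chioma is 4.

4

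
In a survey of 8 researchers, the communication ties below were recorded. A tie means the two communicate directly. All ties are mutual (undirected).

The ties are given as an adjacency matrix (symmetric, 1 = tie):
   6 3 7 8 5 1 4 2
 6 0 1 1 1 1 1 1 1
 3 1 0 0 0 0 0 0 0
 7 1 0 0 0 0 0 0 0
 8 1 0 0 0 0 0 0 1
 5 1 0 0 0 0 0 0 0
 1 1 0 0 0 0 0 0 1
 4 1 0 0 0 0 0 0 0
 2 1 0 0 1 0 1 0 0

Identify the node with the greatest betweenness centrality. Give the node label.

Unnormalized betweenness of each node: 1:0, 2:1/2, 3:0, 4:0, 5:0, 6:37/2, 7:0, 8:0.
6 has the largest value, 37/2, making it the main broker — the node through which the most shortest paths run.

6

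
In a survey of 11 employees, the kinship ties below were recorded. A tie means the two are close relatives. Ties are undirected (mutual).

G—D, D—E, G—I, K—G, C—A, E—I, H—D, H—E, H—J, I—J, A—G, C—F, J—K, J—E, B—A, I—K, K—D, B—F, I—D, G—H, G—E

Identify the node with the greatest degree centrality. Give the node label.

Degrees — A:3, B:2, C:2, D:5, E:5, F:2, G:6, H:4, I:5, J:4, K:4.
The maximum is 6, attained only by G.

G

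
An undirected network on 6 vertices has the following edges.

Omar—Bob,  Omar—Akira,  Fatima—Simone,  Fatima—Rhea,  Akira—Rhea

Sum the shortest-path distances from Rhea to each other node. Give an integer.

9

Distances from Rhea: Akira:1, Bob:3, Fatima:1, Omar:2, Simone:2.
Sum = 1 + 3 + 1 + 2 + 2 = 9.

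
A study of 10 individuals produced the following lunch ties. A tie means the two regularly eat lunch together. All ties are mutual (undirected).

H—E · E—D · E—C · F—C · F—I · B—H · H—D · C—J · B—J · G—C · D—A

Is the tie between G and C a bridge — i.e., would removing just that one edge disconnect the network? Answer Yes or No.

Yes

Without the G–C edge there is no alternate route between G and C, so the network disconnects. It is a bridge.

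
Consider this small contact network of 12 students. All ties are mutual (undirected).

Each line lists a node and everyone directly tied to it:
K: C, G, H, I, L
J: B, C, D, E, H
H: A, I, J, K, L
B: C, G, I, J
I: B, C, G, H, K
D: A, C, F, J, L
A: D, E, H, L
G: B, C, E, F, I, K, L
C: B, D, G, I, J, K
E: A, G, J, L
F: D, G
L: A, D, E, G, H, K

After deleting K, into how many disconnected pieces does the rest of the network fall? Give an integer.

1

K's neighbors (C, G, H, I, and L) remain reachable from one another through other ties, so the rest of the network stays in one piece.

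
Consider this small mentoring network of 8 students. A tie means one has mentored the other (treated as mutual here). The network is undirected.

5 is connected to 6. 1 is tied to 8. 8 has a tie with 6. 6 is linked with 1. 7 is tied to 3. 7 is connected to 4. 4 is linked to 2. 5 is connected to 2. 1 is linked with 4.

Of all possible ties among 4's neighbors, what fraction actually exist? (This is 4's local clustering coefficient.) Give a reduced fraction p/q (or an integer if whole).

4's neighbors: 1, 2, and 7 (k = 3).
Possible neighbor pairs: C(3,2) = 3. Edges among them: none → e = 0.
Clustering(4) = 0/3 = 0.

0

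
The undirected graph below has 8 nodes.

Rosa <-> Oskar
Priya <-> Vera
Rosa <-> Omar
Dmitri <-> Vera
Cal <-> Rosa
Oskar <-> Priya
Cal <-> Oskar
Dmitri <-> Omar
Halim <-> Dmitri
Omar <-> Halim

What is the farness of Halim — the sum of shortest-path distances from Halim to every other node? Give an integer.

15

Distances from Halim: Cal:3, Dmitri:1, Omar:1, Oskar:3, Priya:3, Rosa:2, Vera:2.
Sum = 3 + 1 + 1 + 3 + 3 + 2 + 2 = 15.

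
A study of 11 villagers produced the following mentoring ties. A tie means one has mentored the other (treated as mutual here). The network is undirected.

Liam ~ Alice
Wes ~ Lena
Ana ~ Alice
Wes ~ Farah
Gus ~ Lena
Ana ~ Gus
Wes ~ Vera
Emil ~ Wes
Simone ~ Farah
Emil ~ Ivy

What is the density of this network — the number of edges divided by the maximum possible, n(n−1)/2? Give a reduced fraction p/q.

There are 10 edges and 11 nodes, so the maximum possible is C(11,2) = 55.
Density = 10/55 = 2/11.

2/11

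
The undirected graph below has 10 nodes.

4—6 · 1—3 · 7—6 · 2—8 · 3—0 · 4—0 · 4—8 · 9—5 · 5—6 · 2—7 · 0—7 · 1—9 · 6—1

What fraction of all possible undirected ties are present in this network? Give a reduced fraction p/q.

13/45

There are 13 edges and 10 nodes, so the maximum possible is C(10,2) = 45.
Density = 13/45.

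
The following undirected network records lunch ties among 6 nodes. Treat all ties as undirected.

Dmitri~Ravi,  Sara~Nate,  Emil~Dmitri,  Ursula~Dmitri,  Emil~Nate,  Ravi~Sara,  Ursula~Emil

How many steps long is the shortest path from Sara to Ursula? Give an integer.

3

One shortest route is Sara – Ravi – Dmitri – Ursula, which uses 3 edges, and at distance 2 from Sara we only reach {Dmitri, Emil}, which does not include Ursula. So d(Sara,Ursula) = 3.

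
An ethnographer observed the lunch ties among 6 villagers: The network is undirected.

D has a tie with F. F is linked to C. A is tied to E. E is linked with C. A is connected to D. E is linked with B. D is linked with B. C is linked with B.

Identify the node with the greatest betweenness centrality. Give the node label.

Unnormalized betweenness of each node: A:1/2, B:1, C:3/2, D:2, E:3/2, F:1/2.
D has the largest value, 2, making it the main broker — the node through which the most shortest paths run.

D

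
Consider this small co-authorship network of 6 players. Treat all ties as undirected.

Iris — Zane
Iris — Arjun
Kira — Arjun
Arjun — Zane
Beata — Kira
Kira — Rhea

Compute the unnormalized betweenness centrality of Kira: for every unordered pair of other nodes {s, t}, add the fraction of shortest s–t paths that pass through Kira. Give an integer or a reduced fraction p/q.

Pairs whose geodesics pass through Kira — Arjun–Beata: 1; Arjun–Rhea: 1; Zane–Beata: 1; Zane–Rhea: 1; Iris–Beata: 1; Iris–Rhea: 1; Beata–Rhea: 1.
All other pairs contribute 0.
Summing the contributions gives betweenness(Kira) = 7.

7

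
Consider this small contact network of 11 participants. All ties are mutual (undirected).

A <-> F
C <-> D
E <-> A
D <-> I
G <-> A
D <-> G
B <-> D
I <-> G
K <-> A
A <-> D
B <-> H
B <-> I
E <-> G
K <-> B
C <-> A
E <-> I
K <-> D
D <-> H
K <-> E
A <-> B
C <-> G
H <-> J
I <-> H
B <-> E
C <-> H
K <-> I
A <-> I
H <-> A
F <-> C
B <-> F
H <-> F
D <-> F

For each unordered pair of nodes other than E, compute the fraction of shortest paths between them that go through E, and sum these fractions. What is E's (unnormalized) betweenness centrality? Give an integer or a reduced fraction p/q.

Pairs whose geodesics pass through E — G–K: 1/4; G–B: 1/4.
All other pairs contribute 0.
Summing the contributions gives betweenness(E) = 1/2.

1/2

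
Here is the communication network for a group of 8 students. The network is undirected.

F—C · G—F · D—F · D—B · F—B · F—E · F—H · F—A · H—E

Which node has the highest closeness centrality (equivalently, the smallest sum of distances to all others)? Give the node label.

F

Farness (sum of distances to all others) for each node — A:13, B:12, C:13, D:12, E:12, F:7, G:13, H:12.
The smallest farness is 7, for F, so F has the highest closeness.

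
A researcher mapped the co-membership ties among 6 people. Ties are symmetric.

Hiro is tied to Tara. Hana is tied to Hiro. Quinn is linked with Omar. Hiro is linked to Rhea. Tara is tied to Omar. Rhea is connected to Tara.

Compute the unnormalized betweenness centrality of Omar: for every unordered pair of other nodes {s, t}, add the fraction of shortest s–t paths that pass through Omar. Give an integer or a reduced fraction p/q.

4

Pairs whose geodesics pass through Omar — Quinn–Tara: 1; Quinn–Hana: 1; Quinn–Hiro: 1; Quinn–Rhea: 1.
All other pairs contribute 0.
Summing the contributions gives betweenness(Omar) = 4.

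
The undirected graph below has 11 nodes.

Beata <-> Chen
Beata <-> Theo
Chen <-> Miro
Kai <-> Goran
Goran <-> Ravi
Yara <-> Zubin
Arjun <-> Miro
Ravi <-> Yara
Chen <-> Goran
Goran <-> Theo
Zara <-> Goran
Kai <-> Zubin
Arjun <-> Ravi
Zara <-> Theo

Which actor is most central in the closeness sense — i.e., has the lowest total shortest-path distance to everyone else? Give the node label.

Goran

Farness (sum of distances to all others) for each node — Arjun:23, Beata:25, Chen:19, Goran:15, Kai:21, Miro:24, Ravi:18, Theo:21, Yara:24, Zara:22, Zubin:26.
The smallest farness is 15, for Goran, so Goran has the highest closeness.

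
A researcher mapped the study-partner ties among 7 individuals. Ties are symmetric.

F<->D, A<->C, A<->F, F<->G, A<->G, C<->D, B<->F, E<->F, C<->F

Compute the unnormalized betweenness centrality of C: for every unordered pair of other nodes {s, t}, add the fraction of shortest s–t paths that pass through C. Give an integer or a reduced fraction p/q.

Pairs whose geodesics pass through C — A–D: 1/2.
All other pairs contribute 0.
Summing the contributions gives betweenness(C) = 1/2.

1/2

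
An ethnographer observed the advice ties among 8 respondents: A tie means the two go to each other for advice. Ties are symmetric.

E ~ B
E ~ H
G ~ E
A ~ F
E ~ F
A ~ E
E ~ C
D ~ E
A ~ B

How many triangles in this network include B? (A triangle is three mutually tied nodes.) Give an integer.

1

B's neighbors: A and E.
Neighbor pairs that are themselves tied: B–A–E. Each forms one triangle with B, for 1 in total.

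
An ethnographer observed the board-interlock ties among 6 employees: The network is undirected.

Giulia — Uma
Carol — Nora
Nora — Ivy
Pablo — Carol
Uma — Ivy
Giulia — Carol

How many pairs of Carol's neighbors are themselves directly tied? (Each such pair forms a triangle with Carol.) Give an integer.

Carol's neighbors are Giulia, Nora, and Pablo, but none of them are tied to each other, so no triangle contains Carol.

0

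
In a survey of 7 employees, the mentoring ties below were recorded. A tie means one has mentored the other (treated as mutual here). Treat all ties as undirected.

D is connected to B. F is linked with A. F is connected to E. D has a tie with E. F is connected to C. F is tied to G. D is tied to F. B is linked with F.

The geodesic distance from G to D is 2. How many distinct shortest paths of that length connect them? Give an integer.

The shortest distance is 2, and the only length-2 path is G–F–D. So there is exactly 1 shortest path.

1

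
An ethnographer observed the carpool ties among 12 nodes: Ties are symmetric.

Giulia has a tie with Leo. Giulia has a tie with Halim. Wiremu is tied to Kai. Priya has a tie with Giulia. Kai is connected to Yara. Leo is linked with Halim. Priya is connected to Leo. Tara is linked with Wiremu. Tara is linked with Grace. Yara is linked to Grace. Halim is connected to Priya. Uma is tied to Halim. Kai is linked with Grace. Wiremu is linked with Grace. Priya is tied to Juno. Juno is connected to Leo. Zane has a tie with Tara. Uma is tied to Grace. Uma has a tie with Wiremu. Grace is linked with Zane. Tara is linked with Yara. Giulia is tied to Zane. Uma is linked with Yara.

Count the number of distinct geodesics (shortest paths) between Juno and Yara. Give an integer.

2

The shortest distance is 4. The length-4 paths are: Juno–Leo–Halim–Uma–Yara; Juno–Priya–Halim–Uma–Yara.
That gives 2 distinct shortest paths.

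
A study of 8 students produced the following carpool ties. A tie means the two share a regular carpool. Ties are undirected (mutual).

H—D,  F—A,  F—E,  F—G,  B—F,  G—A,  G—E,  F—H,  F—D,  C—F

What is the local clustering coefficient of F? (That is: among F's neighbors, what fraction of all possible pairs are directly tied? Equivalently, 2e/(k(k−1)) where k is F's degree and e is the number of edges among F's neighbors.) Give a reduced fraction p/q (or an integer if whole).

1/7

F's neighbors: A, B, C, D, E, G, and H (k = 7).
Possible neighbor pairs: C(7,2) = 21. Edges among them: A–G, D–H, E–G → e = 3.
Clustering(F) = 3/21 = 1/7.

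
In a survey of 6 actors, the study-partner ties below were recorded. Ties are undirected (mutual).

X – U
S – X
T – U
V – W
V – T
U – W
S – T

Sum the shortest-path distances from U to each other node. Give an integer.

Distances from U: S:2, T:1, V:2, W:1, X:1.
Sum = 2 + 1 + 2 + 1 + 1 = 7.

7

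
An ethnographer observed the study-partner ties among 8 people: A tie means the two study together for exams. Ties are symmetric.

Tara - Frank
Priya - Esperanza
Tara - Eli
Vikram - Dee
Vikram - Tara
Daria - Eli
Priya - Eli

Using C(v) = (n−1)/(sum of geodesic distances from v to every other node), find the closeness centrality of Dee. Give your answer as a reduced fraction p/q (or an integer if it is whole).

Distances from Dee: Daria:4, Eli:3, Esperanza:5, Frank:3, Priya:4, Tara:2, Vikram:1. Sum = 22.
n = 8, so closeness = 7/22.

7/22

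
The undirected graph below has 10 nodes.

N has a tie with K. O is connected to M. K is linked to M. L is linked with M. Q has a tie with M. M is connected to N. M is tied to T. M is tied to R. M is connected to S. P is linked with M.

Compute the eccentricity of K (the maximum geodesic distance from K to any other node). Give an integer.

Distances from K: L:2, M:1, N:1, O:2, P:2, Q:2, R:2, S:2, T:2.
The largest is 2 (to Q, T, S, P, L, O, and R), so the eccentricity of K is 2.

2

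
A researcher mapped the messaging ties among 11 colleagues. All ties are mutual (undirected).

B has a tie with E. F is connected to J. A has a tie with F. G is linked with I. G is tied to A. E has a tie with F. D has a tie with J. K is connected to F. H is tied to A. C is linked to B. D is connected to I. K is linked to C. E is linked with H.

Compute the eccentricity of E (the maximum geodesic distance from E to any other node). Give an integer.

Distances from E: A:2, B:1, C:2, D:3, F:1, G:3, H:1, I:4, J:2, K:2.
The largest is 4 (to I), so the eccentricity of E is 4.

4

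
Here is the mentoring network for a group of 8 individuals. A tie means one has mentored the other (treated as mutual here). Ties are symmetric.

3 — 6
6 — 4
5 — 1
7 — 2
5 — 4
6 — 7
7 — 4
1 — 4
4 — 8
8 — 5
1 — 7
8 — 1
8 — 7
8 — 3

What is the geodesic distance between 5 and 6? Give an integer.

2

One shortest route is 5 – 4 – 6, which uses 2 edges, and 5 and 6 are not directly tied, so nothing shorter exists. So d(5,6) = 2.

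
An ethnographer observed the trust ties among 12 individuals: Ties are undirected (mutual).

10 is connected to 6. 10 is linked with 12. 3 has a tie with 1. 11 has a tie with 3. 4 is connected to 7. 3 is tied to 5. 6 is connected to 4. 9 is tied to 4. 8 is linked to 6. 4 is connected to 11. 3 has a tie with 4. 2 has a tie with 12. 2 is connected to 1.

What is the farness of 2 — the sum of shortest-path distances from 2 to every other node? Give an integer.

Distances from 2: 1:1, 3:2, 4:3, 5:3, 6:3, 7:4, 8:4, 9:4, 10:2, 11:3, 12:1.
Sum = 1 + 2 + 3 + 3 + 3 + 4 + 4 + 4 + 2 + 3 + 1 = 30.

30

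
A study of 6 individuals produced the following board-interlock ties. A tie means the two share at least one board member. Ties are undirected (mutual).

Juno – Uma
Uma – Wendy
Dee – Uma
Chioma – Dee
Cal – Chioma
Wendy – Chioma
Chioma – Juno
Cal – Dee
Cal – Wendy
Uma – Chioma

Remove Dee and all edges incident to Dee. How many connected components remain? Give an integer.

1

Dee's neighbors (Cal, Chioma, and Uma) remain reachable from one another through other ties, so the rest of the network stays in one piece.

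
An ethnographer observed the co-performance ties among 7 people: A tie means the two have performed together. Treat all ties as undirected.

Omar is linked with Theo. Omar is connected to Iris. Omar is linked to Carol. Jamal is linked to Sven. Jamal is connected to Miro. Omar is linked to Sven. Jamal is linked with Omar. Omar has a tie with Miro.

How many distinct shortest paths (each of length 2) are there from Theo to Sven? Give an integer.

The shortest distance is 2, and the only length-2 path is Theo–Omar–Sven. So there is exactly 1 shortest path.

1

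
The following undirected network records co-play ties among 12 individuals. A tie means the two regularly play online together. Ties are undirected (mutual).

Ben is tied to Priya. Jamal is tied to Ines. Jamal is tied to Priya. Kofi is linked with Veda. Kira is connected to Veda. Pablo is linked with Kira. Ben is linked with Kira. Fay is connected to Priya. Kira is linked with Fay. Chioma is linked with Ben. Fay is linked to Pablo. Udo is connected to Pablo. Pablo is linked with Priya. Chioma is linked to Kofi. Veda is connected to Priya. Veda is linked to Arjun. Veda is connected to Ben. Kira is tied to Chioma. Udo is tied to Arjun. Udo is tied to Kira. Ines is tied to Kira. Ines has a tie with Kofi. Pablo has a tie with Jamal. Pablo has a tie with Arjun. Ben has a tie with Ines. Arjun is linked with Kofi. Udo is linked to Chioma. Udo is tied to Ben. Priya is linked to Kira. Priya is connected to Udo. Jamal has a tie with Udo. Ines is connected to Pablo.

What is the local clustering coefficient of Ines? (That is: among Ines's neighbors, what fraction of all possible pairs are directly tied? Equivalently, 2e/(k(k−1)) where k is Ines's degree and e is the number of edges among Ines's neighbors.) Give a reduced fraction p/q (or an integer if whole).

3/10

Ines's neighbors: Ben, Jamal, Kira, Kofi, and Pablo (k = 5).
Possible neighbor pairs: C(5,2) = 10. Edges among them: Ben–Kira, Jamal–Pablo, Kira–Pablo → e = 3.
Clustering(Ines) = 3/10.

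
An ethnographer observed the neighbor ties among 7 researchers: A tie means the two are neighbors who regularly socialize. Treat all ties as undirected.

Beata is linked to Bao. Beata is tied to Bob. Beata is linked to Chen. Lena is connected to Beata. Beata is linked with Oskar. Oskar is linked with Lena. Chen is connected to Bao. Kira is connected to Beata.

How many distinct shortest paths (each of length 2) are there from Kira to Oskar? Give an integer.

1

The shortest distance is 2, and the only length-2 path is Kira–Beata–Oskar. So there is exactly 1 shortest path.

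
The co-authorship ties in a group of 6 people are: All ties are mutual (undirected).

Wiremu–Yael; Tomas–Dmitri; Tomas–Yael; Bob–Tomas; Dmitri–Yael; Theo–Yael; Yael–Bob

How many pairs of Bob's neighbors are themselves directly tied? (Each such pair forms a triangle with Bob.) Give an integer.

1

Bob's neighbors: Tomas and Yael.
Neighbor pairs that are themselves tied: Bob–Tomas–Yael. Each forms one triangle with Bob, for 1 in total.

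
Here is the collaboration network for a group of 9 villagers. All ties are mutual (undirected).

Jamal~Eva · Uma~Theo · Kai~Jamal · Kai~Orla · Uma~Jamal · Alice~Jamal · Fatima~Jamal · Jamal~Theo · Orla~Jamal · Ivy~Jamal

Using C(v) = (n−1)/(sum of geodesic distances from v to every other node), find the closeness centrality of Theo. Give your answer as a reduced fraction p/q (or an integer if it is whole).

4/7

Distances from Theo: Alice:2, Eva:2, Fatima:2, Ivy:2, Jamal:1, Kai:2, Orla:2, Uma:1. Sum = 14.
n = 9, so closeness = 8/14 = 4/7.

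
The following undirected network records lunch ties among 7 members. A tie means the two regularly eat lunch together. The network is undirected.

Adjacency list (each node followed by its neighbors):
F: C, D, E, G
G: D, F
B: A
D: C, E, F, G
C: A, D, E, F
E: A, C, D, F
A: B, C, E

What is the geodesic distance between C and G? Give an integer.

2

One shortest route is C – D – G, which uses 2 edges, and C and G are not directly tied, so nothing shorter exists. So d(C,G) = 2.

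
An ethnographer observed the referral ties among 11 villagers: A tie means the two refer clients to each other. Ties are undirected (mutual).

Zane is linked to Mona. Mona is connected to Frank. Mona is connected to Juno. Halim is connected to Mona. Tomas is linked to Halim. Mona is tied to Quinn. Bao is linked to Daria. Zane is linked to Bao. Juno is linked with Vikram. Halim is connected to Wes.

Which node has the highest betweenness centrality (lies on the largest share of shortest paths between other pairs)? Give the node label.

Mona

Unnormalized betweenness of each node: Bao:9, Daria:0, Frank:0, Halim:17, Juno:9, Mona:38, Quinn:0, Tomas:0, Vikram:0, Wes:0, Zane:16.
Mona has the largest value, 38, making it the main broker — the node through which the most shortest paths run.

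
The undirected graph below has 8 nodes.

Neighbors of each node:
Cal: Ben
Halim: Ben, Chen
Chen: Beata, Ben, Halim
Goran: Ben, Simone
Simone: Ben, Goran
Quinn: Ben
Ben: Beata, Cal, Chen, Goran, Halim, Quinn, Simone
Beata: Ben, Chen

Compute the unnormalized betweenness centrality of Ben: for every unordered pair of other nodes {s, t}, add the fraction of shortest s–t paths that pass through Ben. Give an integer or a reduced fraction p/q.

35/2

Pairs whose geodesics pass through Ben — Chen–Quinn: 1; Chen–Simone: 1; Chen–Goran: 1; Chen–Cal: 1; Quinn–Simone: 1; Quinn–Goran: 1; Quinn–Cal: 1; Quinn–Beata: 1; Quinn–Halim: 1; Simone–Cal: 1; Simone–Beata: 1; Simone–Halim: 1; Goran–Cal: 1; Goran–Beata: 1 … (+4 more pairs).
All other pairs contribute 0.
Summing the contributions gives betweenness(Ben) = 35/2.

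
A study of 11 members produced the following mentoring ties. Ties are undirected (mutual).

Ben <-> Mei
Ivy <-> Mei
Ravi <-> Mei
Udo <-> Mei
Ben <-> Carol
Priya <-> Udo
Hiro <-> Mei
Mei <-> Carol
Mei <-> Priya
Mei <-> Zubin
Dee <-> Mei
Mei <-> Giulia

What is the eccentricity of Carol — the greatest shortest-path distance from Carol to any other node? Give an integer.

Distances from Carol: Ben:1, Dee:2, Giulia:2, Hiro:2, Ivy:2, Mei:1, Priya:2, Ravi:2, Udo:2, Zubin:2.
The largest is 2 (to Dee, Zubin, Giulia, Ivy, Udo, Hiro, Priya, and Ravi), so the eccentricity of Carol is 2.

2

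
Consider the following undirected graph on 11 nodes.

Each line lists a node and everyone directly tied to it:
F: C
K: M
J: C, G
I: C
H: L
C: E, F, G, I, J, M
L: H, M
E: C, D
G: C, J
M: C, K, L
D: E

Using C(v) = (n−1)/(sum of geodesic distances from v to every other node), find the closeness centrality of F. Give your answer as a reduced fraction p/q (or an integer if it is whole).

5/12

Distances from F: C:1, D:3, E:2, G:2, H:4, I:2, J:2, K:3, L:3, M:2. Sum = 24.
n = 11, so closeness = 10/24 = 5/12.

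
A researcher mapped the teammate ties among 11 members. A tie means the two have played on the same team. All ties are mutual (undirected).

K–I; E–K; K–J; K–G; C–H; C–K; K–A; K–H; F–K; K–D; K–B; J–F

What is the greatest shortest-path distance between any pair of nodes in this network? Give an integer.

Eccentricity of each node (its greatest distance to any other): A:2, B:2, C:2, D:2, E:2, F:2, G:2, H:2, I:2, J:2, K:1.
The maximum eccentricity is 2, realized for instance by the pair I–J via I – K – J. So the diameter is 2.

2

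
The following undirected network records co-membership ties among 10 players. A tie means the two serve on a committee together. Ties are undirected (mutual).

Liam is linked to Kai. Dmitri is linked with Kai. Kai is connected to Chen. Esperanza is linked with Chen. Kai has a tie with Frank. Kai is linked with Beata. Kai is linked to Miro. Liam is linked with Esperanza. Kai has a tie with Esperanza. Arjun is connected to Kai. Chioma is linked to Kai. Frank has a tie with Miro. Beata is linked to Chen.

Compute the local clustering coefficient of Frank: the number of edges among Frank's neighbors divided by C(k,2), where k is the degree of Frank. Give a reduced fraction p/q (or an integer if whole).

1

Frank's neighbors: Kai and Miro (k = 2).
Possible neighbor pairs: C(2,2) = 1. Edges among them: Kai–Miro → e = 1.
Clustering(Frank) = 1/1.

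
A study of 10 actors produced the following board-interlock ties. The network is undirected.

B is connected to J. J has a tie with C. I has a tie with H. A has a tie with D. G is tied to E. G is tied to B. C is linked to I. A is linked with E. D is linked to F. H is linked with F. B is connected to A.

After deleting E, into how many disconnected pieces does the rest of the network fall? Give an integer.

1

E's neighbors (A and G) remain reachable from one another through other ties, so the rest of the network stays in one piece.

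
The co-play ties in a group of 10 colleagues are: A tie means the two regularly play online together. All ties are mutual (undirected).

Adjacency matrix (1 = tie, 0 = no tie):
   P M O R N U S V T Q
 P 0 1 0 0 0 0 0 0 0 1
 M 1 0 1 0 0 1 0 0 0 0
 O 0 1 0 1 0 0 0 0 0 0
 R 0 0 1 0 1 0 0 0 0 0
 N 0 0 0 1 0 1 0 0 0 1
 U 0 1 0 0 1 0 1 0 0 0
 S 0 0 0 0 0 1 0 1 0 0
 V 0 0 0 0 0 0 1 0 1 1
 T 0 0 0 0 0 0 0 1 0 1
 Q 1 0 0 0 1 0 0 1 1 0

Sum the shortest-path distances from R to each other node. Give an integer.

20

Distances from R: M:2, N:1, O:1, P:3, Q:2, S:3, T:3, U:2, V:3.
Sum = 2 + 1 + 1 + 3 + 2 + 3 + 3 + 2 + 3 = 20.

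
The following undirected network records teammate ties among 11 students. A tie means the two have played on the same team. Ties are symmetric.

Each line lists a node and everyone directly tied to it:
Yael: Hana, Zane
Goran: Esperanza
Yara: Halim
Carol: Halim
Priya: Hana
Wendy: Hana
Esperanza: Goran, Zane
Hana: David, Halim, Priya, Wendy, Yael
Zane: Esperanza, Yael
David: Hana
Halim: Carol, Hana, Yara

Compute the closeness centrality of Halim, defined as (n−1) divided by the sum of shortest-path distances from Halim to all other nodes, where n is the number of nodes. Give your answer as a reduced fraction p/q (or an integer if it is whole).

10/23

Distances from Halim: Carol:1, David:2, Esperanza:4, Goran:5, Hana:1, Priya:2, Wendy:2, Yael:2, Yara:1, Zane:3. Sum = 23.
n = 11, so closeness = 10/23.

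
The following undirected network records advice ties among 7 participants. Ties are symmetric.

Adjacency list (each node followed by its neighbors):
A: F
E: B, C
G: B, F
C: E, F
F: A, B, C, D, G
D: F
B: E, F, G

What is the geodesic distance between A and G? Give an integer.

2

One shortest route is A – F – G, which uses 2 edges, and A and G are not directly tied, so nothing shorter exists. So d(A,G) = 2.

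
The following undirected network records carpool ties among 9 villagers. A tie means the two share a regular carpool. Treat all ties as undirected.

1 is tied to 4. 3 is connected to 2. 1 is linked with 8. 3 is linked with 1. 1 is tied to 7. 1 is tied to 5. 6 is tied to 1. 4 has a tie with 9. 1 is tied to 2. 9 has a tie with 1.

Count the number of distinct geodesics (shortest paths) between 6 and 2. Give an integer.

The shortest distance is 2, and the only length-2 path is 6–1–2. So there is exactly 1 shortest path.

1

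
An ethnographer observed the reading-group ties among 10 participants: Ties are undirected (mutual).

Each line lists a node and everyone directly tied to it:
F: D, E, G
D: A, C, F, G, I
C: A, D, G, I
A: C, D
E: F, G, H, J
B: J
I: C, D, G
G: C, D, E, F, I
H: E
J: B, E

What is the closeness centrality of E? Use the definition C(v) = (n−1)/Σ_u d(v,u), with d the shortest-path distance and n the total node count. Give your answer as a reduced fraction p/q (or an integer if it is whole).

Distances from E: A:3, B:2, C:2, D:2, F:1, G:1, H:1, I:2, J:1. Sum = 15.
n = 10, so closeness = 9/15 = 3/5.

3/5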